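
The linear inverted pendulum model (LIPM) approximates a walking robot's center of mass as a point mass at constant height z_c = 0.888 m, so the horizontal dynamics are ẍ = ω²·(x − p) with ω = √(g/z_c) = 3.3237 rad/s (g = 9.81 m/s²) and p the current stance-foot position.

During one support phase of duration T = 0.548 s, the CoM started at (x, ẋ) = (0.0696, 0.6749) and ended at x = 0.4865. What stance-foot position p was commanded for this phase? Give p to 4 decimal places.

p = 0.1590

ωT = 3.3237·0.548 = 1.821388; cosh(ωT) = 3.171115, sinh(ωT) = 3.009314
x(T) = p + (x₀−p)·cosh(ωT) + (ẋ₀/ω)·sinh(ωT) ⇒ p·(1 − cosh) = x(T) − x₀·cosh − (ẋ₀/ω)·sinh
numerator   = 0.4865 − (0.0696)·3.171115 − (0.6749/3.3237)·3.009314 = -0.345271
denominator = 1 − 3.171115 = -2.171115
p = -0.345271 / -2.171115 = 0.1590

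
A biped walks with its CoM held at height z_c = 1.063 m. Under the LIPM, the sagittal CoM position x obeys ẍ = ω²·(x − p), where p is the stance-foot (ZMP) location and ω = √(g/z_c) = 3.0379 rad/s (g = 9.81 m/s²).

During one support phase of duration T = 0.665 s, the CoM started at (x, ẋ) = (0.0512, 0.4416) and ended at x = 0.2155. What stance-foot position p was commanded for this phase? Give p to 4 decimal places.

ωT = 3.0379·0.665 = 2.020204; cosh(ωT) = 3.836244, sinh(ωT) = 3.703615
x(T) = p + (x₀−p)·cosh(ωT) + (ẋ₀/ω)·sinh(ωT) ⇒ p·(1 − cosh) = x(T) − x₀·cosh − (ẋ₀/ω)·sinh
numerator   = 0.2155 − (0.0512)·3.836244 − (0.4416/3.0379)·3.703615 = -0.519286
denominator = 1 − 3.836244 = -2.836244
p = -0.519286 / -2.836244 = 0.1831

p = 0.1831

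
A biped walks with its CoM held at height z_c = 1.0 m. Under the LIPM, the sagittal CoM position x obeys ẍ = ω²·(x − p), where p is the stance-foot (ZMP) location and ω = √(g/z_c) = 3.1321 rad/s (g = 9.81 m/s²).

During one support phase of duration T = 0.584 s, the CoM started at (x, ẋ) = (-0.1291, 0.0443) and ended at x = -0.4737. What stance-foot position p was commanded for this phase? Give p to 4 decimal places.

ωT = 3.1321·0.584 = 1.829146; cosh(ωT) = 3.194559, sinh(ωT) = 3.034009
x(T) = p + (x₀−p)·cosh(ωT) + (ẋ₀/ω)·sinh(ωT) ⇒ p·(1 − cosh) = x(T) − x₀·cosh − (ẋ₀/ω)·sinh
numerator   = -0.4737 − (-0.1291)·3.194559 − (0.0443/3.1321)·3.034009 = -0.104195
denominator = 1 − 3.194559 = -2.194559
p = -0.104195 / -2.194559 = 0.0475

p = 0.0475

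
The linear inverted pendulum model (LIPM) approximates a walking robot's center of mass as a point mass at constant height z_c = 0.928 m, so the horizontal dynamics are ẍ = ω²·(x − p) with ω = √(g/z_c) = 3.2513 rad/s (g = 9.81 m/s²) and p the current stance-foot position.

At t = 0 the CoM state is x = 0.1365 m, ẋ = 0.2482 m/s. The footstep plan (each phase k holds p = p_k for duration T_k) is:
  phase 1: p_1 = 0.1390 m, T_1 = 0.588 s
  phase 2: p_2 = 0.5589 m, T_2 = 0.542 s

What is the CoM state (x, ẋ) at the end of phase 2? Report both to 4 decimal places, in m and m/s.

x = 0.7538, ẋ = 0.8744

phase 1: p=0.1390, T=0.588, ωT=1.911764, cosh=3.456417, sinh=3.308598; start (x,ẋ)=(0.136500, 0.248200) → end (x,ẋ)=(0.382933, 0.830990)
phase 2: p=0.5589, T=0.542, ωT=1.762205, cosh=2.998466, sinh=2.826800; start (x,ẋ)=(0.382933, 0.830990) → end (x,ẋ)=(0.753762, 0.874421)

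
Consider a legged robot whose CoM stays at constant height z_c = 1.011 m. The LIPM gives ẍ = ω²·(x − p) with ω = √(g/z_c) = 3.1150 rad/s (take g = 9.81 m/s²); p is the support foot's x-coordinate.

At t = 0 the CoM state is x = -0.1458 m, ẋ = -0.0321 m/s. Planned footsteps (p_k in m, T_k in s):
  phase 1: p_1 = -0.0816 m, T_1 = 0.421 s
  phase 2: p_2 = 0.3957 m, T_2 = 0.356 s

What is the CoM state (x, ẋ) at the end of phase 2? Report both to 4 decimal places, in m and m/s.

x = -0.8279, ẋ = -3.3061

phase 1: p=-0.0816, T=0.421, ωT=1.311415, cosh=1.990430, sinh=1.720992; start (x,ẋ)=(-0.145800, -0.032100) → end (x,ẋ)=(-0.227120, -0.408062)
phase 2: p=0.3957, T=0.356, ωT=1.108940, cosh=1.680526, sinh=1.350618; start (x,ẋ)=(-0.227120, -0.408062) → end (x,ẋ)=(-0.827895, -3.306072)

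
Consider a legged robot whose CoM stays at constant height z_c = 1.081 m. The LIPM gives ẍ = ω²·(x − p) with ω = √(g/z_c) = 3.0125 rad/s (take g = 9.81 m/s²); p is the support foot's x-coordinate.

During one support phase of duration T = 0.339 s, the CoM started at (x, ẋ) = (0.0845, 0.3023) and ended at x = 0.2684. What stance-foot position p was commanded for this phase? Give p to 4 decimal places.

ωT = 3.0125·0.339 = 1.021238; cosh(ωT) = 1.568389, sinh(ωT) = 1.208240
x(T) = p + (x₀−p)·cosh(ωT) + (ẋ₀/ω)·sinh(ωT) ⇒ p·(1 − cosh) = x(T) − x₀·cosh − (ẋ₀/ω)·sinh
numerator   = 0.2684 − (0.0845)·1.568389 − (0.3023/3.0125)·1.208240 = 0.014626
denominator = 1 − 1.568389 = -0.568389
p = 0.014626 / -0.568389 = -0.0257

p = -0.0257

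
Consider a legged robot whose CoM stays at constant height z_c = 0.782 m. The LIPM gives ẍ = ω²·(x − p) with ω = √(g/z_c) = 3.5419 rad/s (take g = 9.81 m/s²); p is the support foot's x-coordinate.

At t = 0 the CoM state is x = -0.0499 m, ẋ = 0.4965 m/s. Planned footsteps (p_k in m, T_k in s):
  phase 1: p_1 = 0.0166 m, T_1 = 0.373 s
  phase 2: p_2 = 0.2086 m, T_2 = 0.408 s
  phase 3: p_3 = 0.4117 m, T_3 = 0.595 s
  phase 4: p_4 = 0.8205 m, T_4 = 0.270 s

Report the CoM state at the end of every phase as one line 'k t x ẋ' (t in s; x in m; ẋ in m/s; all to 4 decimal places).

phase 1: p=0.0166, T=0.373, ωT=1.321129, cosh=2.007241, sinh=1.740408; start (x,ẋ)=(-0.049900, 0.496500) → end (x,ẋ)=(0.127087, 0.586666)
phase 2: p=0.2086, T=0.408, ωT=1.445095, cosh=2.238990, sinh=2.003266; start (x,ẋ)=(0.127087, 0.586666) → end (x,ẋ)=(0.357906, 0.735175)
phase 3: p=0.4117, T=0.595, ωT=2.107430, cosh=4.174312, sinh=4.052762; start (x,ẋ)=(0.357906, 0.735175) → end (x,ẋ)=(1.028360, 2.296669)
phase 4: p=0.8205, T=0.270, ωT=0.956313, cosh=1.493196, sinh=1.108889; start (x,ẋ)=(1.028360, 2.296669) → end (x,ẋ)=(1.849911, 4.245764)

1 0.3730 0.1271 0.5867
2 0.7810 0.3579 0.7352
3 1.3760 1.0284 2.2967
4 1.6460 1.8499 4.2458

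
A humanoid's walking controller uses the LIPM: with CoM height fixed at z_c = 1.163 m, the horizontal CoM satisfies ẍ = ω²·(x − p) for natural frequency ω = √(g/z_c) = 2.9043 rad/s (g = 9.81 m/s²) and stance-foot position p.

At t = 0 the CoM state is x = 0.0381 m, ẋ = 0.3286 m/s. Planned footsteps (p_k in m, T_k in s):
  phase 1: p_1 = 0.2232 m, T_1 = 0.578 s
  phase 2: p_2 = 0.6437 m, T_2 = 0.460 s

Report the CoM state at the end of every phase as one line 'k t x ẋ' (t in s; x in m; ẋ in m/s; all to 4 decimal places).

1 0.5780 0.0026 -0.4791
2 1.0380 -0.9519 -4.2707

phase 1: p=0.2232, T=0.578, ωT=1.678685, cosh=2.772563, sinh=2.585944; start (x,ẋ)=(0.038100, 0.328600) → end (x,ẋ)=(0.002579, -0.479103)
phase 2: p=0.6437, T=0.460, ωT=1.335978, cosh=2.033308, sinh=1.770407; start (x,ẋ)=(0.002579, -0.479103) → end (x,ẋ)=(-0.951948, -4.270675)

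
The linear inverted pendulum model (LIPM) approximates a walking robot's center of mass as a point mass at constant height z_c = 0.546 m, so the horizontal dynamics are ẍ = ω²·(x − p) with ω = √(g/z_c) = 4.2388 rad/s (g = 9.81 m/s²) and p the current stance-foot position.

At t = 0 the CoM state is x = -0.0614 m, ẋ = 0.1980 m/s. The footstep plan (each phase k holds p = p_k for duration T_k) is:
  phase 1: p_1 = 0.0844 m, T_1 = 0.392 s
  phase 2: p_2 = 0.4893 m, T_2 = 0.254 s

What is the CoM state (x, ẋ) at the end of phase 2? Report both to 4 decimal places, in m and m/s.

x = -0.9460, ẋ = -5.4465

phase 1: p=0.0844, T=0.392, ωT=1.661610, cosh=2.728808, sinh=2.538975; start (x,ẋ)=(-0.061400, 0.198000) → end (x,ẋ)=(-0.194861, -1.028826)
phase 2: p=0.4893, T=0.254, ωT=1.076655, cosh=1.637790, sinh=1.297057; start (x,ẋ)=(-0.194861, -1.028826) → end (x,ẋ)=(-0.946029, -5.446495)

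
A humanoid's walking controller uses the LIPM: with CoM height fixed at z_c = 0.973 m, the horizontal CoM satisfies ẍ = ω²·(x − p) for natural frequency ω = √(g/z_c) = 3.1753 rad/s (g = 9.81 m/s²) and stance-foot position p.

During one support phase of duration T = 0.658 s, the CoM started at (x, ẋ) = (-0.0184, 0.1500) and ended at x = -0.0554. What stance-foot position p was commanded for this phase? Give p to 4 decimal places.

ωT = 3.1753·0.658 = 2.089347; cosh(ωT) = 4.101704, sinh(ωT) = 3.977936
x(T) = p + (x₀−p)·cosh(ωT) + (ẋ₀/ω)·sinh(ωT) ⇒ p·(1 − cosh) = x(T) − x₀·cosh − (ẋ₀/ω)·sinh
numerator   = -0.0554 − (-0.0184)·4.101704 − (0.1500/3.1753)·3.977936 = -0.167845
denominator = 1 − 4.101704 = -3.101704
p = -0.167845 / -3.101704 = 0.0541

p = 0.0541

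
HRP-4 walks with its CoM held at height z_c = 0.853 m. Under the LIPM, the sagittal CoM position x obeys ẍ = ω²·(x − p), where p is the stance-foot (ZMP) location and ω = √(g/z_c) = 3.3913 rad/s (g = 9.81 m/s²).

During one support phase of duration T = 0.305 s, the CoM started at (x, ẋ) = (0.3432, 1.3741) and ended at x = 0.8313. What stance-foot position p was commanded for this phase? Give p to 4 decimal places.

ωT = 3.3913·0.305 = 1.034347; cosh(ωT) = 1.584363, sinh(ωT) = 1.228904
x(T) = p + (x₀−p)·cosh(ωT) + (ẋ₀/ω)·sinh(ωT) ⇒ p·(1 − cosh) = x(T) − x₀·cosh − (ẋ₀/ω)·sinh
numerator   = 0.8313 − (0.3432)·1.584363 − (1.3741/3.3913)·1.228904 = -0.210386
denominator = 1 − 1.584363 = -0.584363
p = -0.210386 / -0.584363 = 0.3600

p = 0.3600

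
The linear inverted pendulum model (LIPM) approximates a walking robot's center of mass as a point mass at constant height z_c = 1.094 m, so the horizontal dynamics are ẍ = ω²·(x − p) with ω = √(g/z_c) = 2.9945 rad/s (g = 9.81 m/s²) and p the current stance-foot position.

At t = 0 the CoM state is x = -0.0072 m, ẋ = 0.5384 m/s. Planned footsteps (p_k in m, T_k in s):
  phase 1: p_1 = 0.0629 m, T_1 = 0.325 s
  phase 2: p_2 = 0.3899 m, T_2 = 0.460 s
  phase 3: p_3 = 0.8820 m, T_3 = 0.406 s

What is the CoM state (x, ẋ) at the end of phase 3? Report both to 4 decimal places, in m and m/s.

x = -0.2820, ẋ = -2.9543

phase 1: p=0.0629, T=0.325, ωT=0.973213, cosh=1.512150, sinh=1.134283; start (x,ẋ)=(-0.007200, 0.538400) → end (x,ẋ)=(0.160838, 0.576039)
phase 2: p=0.3899, T=0.460, ωT=1.377470, cosh=2.108537, sinh=1.856321; start (x,ẋ)=(0.160838, 0.576039) → end (x,ẋ)=(0.264007, -0.058699)
phase 3: p=0.8820, T=0.406, ωT=1.215767, cosh=1.834681, sinh=1.538199; start (x,ẋ)=(0.264007, -0.058699) → end (x,ẋ)=(-0.281972, -2.954253)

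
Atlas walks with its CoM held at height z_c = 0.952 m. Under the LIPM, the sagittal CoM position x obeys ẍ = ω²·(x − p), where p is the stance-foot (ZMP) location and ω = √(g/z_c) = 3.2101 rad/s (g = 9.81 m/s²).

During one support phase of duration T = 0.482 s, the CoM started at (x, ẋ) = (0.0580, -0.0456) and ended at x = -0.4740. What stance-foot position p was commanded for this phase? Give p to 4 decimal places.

ωT = 3.2101·0.482 = 1.547268; cosh(ωT) = 2.455723, sinh(ωT) = 2.242894
x(T) = p + (x₀−p)·cosh(ωT) + (ẋ₀/ω)·sinh(ωT) ⇒ p·(1 − cosh) = x(T) − x₀·cosh − (ẋ₀/ω)·sinh
numerator   = -0.4740 − (0.0580)·2.455723 − (-0.0456/3.2101)·2.242894 = -0.584571
denominator = 1 − 2.455723 = -1.455723
p = -0.584571 / -1.455723 = 0.4016

p = 0.4016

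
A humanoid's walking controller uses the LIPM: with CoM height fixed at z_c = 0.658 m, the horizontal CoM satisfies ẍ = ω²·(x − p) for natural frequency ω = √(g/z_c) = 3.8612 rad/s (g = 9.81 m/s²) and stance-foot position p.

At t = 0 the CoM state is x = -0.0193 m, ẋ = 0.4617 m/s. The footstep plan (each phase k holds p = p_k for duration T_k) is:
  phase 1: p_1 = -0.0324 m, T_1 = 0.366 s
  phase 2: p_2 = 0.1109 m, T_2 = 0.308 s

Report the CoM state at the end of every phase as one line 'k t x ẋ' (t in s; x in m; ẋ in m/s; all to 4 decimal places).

phase 1: p=-0.0324, T=0.366, ωT=1.413199, cosh=2.176222, sinh=1.932858; start (x,ẋ)=(-0.019300, 0.461700) → end (x,ẋ)=(0.227229, 1.102529)
phase 2: p=0.1109, T=0.308, ωT=1.189250, cosh=1.794533, sinh=1.490083; start (x,ẋ)=(0.227229, 1.102529) → end (x,ẋ)=(0.745134, 2.647821)

1 0.3660 0.2272 1.1025
2 0.6740 0.7451 2.6478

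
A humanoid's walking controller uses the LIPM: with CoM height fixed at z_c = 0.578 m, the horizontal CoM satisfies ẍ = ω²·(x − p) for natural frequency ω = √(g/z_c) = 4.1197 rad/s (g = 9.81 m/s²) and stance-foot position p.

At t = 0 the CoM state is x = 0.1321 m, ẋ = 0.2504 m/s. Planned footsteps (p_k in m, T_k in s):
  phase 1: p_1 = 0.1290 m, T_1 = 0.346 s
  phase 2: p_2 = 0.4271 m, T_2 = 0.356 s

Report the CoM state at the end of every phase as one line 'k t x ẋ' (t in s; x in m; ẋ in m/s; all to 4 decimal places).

phase 1: p=0.1290, T=0.346, ωT=1.425416, cosh=2.199999, sinh=1.959590; start (x,ẋ)=(0.132100, 0.250400) → end (x,ẋ)=(0.254926, 0.575906)
phase 2: p=0.4271, T=0.356, ωT=1.466613, cosh=2.282618, sinh=2.051912; start (x,ẋ)=(0.254926, 0.575906) → end (x,ẋ)=(0.320936, -0.140859)

1 0.3460 0.2549 0.5759
2 0.7020 0.3209 -0.1409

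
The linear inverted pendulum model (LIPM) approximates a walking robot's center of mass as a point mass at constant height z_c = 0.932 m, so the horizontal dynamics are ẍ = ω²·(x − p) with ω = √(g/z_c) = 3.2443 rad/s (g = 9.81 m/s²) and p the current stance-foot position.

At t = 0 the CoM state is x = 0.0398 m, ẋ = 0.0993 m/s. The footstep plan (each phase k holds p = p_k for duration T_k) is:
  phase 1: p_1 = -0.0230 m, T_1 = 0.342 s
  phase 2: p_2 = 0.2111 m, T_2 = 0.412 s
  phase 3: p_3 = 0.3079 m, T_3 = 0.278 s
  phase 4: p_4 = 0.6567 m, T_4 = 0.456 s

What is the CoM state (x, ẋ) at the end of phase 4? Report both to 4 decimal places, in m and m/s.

x = 0.3336, ẋ = -0.7438

phase 1: p=-0.0230, T=0.342, ωT=1.109551, cosh=1.681351, sinh=1.351644; start (x,ẋ)=(0.039800, 0.099300) → end (x,ẋ)=(0.123959, 0.442345)
phase 2: p=0.2111, T=0.412, ωT=1.336652, cosh=2.034501, sinh=1.771777; start (x,ẋ)=(0.123959, 0.442345) → end (x,ẋ)=(0.275386, 0.399051)
phase 3: p=0.3079, T=0.278, ωT=0.901915, cosh=1.435055, sinh=1.029264; start (x,ẋ)=(0.275386, 0.399051) → end (x,ẋ)=(0.387840, 0.464087)
phase 4: p=0.6567, T=0.456, ωT=1.479401, cosh=2.309044, sinh=2.081270; start (x,ẋ)=(0.387840, 0.464087) → end (x,ẋ)=(0.333610, -0.743816)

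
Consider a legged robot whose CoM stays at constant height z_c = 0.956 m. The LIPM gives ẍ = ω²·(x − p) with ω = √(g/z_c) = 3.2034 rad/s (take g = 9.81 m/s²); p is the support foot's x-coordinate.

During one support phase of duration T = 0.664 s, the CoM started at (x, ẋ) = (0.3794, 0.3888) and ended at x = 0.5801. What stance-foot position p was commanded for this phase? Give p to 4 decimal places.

ωT = 3.2034·0.664 = 2.127058; cosh(ωT) = 4.254665, sinh(ωT) = 4.135478
x(T) = p + (x₀−p)·cosh(ωT) + (ẋ₀/ω)·sinh(ωT) ⇒ p·(1 − cosh) = x(T) − x₀·cosh − (ẋ₀/ω)·sinh
numerator   = 0.5801 − (0.3794)·4.254665 − (0.3888/3.2034)·4.135478 = -1.536047
denominator = 1 − 4.254665 = -3.254665
p = -1.536047 / -3.254665 = 0.4720

p = 0.4720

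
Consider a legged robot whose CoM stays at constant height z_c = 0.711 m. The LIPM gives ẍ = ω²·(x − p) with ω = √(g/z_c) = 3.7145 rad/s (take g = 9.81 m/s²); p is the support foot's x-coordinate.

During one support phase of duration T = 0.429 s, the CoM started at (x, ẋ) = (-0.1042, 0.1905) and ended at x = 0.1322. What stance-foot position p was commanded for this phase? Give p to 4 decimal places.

ωT = 3.7145·0.429 = 1.593521; cosh(ωT) = 2.562126, sinh(ωT) = 2.358917
x(T) = p + (x₀−p)·cosh(ωT) + (ẋ₀/ω)·sinh(ωT) ⇒ p·(1 − cosh) = x(T) − x₀·cosh − (ẋ₀/ω)·sinh
numerator   = 0.1322 − (-0.1042)·2.562126 − (0.1905/3.7145)·2.358917 = 0.278195
denominator = 1 − 2.562126 = -1.562126
p = 0.278195 / -1.562126 = -0.1781

p = -0.1781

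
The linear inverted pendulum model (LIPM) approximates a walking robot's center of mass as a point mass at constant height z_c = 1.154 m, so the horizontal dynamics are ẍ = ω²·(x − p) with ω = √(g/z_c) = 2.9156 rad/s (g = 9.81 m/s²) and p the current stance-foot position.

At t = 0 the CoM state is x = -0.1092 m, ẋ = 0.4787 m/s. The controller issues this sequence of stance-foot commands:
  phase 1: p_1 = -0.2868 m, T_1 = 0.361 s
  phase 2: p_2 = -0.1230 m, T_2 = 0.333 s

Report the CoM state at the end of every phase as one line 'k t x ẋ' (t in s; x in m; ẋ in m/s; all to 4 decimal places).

phase 1: p=-0.2868, T=0.361, ωT=1.052532, cosh=1.606974, sinh=1.257921; start (x,ẋ)=(-0.109200, 0.478700) → end (x,ẋ)=(0.205131, 1.420623)
phase 2: p=-0.1230, T=0.333, ωT=0.970895, cosh=1.509525, sinh=1.130781; start (x,ẋ)=(0.205131, 1.420623) → end (x,ẋ)=(0.923294, 3.226284)

1 0.3610 0.2051 1.4206
2 0.6940 0.9233 3.2263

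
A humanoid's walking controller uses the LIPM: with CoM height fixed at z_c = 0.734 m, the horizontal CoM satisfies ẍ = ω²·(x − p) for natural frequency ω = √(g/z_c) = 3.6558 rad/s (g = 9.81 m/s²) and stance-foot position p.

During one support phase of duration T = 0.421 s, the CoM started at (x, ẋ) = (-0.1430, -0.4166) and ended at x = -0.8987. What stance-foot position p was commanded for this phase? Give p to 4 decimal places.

p = 0.2065

ωT = 3.6558·0.421 = 1.539092; cosh(ωT) = 2.437466, sinh(ωT) = 2.222890
x(T) = p + (x₀−p)·cosh(ωT) + (ẋ₀/ω)·sinh(ωT) ⇒ p·(1 − cosh) = x(T) − x₀·cosh − (ẋ₀/ω)·sinh
numerator   = -0.8987 − (-0.1430)·2.437466 − (-0.4166/3.6558)·2.222890 = -0.296831
denominator = 1 − 2.437466 = -1.437466
p = -0.296831 / -1.437466 = 0.2065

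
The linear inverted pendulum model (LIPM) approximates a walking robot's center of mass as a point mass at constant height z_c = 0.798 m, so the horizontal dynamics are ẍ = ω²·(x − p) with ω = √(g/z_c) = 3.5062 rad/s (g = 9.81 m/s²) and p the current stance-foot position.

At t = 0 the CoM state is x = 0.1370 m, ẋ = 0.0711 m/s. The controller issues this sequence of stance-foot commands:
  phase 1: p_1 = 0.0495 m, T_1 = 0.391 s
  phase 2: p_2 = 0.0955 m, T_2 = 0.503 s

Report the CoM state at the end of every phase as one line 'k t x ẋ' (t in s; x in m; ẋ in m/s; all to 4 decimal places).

1 0.3910 0.2703 0.7143
2 0.8940 1.1971 3.8799

phase 1: p=0.0495, T=0.391, ωT=1.370924, cosh=2.096431, sinh=1.842559; start (x,ẋ)=(0.137000, 0.071100) → end (x,ẋ)=(0.270302, 0.714339)
phase 2: p=0.0955, T=0.503, ωT=1.763619, cosh=3.002466, sinh=2.831042; start (x,ẋ)=(0.270302, 0.714339) → end (x,ẋ)=(1.197122, 3.879897)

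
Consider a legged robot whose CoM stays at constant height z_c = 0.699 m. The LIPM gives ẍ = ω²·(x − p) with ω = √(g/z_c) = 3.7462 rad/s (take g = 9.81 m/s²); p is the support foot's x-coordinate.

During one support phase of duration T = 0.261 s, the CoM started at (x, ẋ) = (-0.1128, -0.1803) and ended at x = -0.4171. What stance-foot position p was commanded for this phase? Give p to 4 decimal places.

p = 0.3693

ωT = 3.7462·0.261 = 0.977758; cosh(ωT) = 1.517322, sinh(ωT) = 1.141168
x(T) = p + (x₀−p)·cosh(ωT) + (ẋ₀/ω)·sinh(ωT) ⇒ p·(1 − cosh) = x(T) − x₀·cosh − (ẋ₀/ω)·sinh
numerator   = -0.4171 − (-0.1128)·1.517322 − (-0.1803/3.7462)·1.141168 = -0.191023
denominator = 1 − 1.517322 = -0.517322
p = -0.191023 / -0.517322 = 0.3693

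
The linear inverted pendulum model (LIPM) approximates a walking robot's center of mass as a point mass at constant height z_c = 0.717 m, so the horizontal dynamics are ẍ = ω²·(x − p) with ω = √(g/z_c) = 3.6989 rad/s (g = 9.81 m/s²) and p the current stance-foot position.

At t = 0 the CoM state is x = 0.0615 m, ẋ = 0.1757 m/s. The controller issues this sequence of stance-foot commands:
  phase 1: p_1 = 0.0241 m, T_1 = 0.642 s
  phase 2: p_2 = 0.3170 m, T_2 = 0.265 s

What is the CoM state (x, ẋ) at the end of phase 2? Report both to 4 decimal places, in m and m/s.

phase 1: p=0.0241, T=0.642, ωT=2.374694, cosh=5.420382, sinh=5.327339; start (x,ẋ)=(0.061500, 0.175700) → end (x,ẋ)=(0.479874, 1.689339)
phase 2: p=0.3170, T=0.265, ωT=0.980209, cosh=1.520122, sinh=1.144889; start (x,ẋ)=(0.479874, 1.689339) → end (x,ẋ)=(1.087476, 3.257747)

x = 1.0875, ẋ = 3.2577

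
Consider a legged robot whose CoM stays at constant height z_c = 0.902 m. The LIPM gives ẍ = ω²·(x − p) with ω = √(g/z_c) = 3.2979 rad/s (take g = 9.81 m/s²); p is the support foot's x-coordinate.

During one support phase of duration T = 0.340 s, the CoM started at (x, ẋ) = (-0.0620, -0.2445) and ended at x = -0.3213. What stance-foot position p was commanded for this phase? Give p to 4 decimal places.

ωT = 3.2979·0.340 = 1.121286; cosh(ωT) = 1.697329, sinh(ωT) = 1.371469
x(T) = p + (x₀−p)·cosh(ωT) + (ẋ₀/ω)·sinh(ωT) ⇒ p·(1 − cosh) = x(T) − x₀·cosh − (ẋ₀/ω)·sinh
numerator   = -0.3213 − (-0.0620)·1.697329 − (-0.2445/3.2979)·1.371469 = -0.114388
denominator = 1 − 1.697329 = -0.697329
p = -0.114388 / -0.697329 = 0.1640

p = 0.1640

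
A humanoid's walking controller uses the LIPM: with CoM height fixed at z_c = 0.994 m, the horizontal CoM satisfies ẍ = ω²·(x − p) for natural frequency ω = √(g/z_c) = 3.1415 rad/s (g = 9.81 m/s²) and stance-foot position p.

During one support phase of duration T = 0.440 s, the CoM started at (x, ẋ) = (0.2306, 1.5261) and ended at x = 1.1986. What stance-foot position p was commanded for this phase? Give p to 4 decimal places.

p = 0.1757

ωT = 3.1415·0.440 = 1.382260; cosh(ωT) = 2.117453, sinh(ωT) = 1.866442
x(T) = p + (x₀−p)·cosh(ωT) + (ẋ₀/ω)·sinh(ωT) ⇒ p·(1 − cosh) = x(T) − x₀·cosh − (ẋ₀/ω)·sinh
numerator   = 1.1986 − (0.2306)·2.117453 − (1.5261/3.1415)·1.866442 = -0.196378
denominator = 1 − 2.117453 = -1.117453
p = -0.196378 / -1.117453 = 0.1757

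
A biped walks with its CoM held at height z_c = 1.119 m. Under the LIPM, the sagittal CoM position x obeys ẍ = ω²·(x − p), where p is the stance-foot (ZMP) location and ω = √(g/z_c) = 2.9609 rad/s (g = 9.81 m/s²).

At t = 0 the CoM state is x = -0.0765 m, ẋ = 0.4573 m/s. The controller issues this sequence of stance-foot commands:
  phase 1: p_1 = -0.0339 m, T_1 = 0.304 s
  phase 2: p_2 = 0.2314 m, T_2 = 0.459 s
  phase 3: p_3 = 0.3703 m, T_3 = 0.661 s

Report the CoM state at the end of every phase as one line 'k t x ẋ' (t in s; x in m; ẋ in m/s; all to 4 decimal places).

phase 1: p=-0.0339, T=0.304, ωT=0.900114, cosh=1.433203, sinh=1.026680; start (x,ẋ)=(-0.076500, 0.457300) → end (x,ẋ)=(0.063612, 0.525904)
phase 2: p=0.2314, T=0.459, ωT=1.359053, cosh=2.074705, sinh=1.817801; start (x,ẋ)=(0.063612, 0.525904) → end (x,ẋ)=(0.206161, 0.188008)
phase 3: p=0.3703, T=0.661, ωT=1.957155, cosh=3.610209, sinh=3.468949; start (x,ẋ)=(0.206161, 0.188008) → end (x,ẋ)=(-0.002007, -1.007154)

1 0.3040 0.0636 0.5259
2 0.7630 0.2062 0.1880
3 1.4240 -0.0020 -1.0072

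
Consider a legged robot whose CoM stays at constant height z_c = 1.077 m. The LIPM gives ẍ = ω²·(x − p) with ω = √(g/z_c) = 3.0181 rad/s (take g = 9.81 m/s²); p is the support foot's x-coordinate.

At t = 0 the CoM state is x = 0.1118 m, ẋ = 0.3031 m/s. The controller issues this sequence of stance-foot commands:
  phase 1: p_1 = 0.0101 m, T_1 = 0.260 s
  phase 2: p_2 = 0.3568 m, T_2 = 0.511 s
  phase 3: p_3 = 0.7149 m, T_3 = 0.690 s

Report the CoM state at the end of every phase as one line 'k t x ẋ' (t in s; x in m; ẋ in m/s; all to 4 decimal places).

1 0.2600 0.2319 0.6677
2 0.7710 0.5449 0.7912
3 1.4610 1.0578 1.1975

phase 1: p=0.0101, T=0.260, ωT=0.784706, cosh=1.324008, sinh=0.867754; start (x,ẋ)=(0.111800, 0.303100) → end (x,ẋ)=(0.231898, 0.667656)
phase 2: p=0.3568, T=0.511, ωT=1.542249, cosh=2.444496, sinh=2.230597; start (x,ẋ)=(0.231898, 0.667656) → end (x,ẋ)=(0.544924, 0.791222)
phase 3: p=0.7149, T=0.690, ωT=2.082489, cosh=4.074518, sinh=3.949899; start (x,ẋ)=(0.544924, 0.791222) → end (x,ẋ)=(1.057831, 1.197533)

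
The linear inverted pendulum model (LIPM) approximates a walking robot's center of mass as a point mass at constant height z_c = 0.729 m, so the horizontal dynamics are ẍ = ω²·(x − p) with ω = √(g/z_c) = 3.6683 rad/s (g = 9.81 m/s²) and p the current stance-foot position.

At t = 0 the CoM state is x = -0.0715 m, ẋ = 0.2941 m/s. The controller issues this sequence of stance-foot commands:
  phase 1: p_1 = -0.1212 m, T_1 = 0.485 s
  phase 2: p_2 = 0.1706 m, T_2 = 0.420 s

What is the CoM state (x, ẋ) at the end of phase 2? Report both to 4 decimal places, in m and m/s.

phase 1: p=-0.1212, T=0.485, ωT=1.779125, cosh=3.046729, sinh=2.877944; start (x,ẋ)=(-0.071500, 0.294100) → end (x,ẋ)=(0.260957, 1.420734)
phase 2: p=0.1706, T=0.420, ωT=1.540686, cosh=2.441013, sinh=2.226779; start (x,ẋ)=(0.260957, 1.420734) → end (x,ẋ)=(1.253595, 4.206109)

x = 1.2536, ẋ = 4.2061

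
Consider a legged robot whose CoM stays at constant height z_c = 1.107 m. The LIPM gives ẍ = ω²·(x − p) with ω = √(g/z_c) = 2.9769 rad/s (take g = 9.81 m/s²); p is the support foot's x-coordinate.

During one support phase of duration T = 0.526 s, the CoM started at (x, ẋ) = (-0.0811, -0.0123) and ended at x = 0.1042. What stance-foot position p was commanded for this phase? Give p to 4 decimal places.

p = -0.2111

ωT = 2.9769·0.526 = 1.565849; cosh(ωT) = 2.497825, sinh(ωT) = 2.288914
x(T) = p + (x₀−p)·cosh(ωT) + (ẋ₀/ω)·sinh(ωT) ⇒ p·(1 − cosh) = x(T) − x₀·cosh − (ẋ₀/ω)·sinh
numerator   = 0.1042 − (-0.0811)·2.497825 − (-0.0123/2.9769)·2.288914 = 0.316231
denominator = 1 − 2.497825 = -1.497825
p = 0.316231 / -1.497825 = -0.2111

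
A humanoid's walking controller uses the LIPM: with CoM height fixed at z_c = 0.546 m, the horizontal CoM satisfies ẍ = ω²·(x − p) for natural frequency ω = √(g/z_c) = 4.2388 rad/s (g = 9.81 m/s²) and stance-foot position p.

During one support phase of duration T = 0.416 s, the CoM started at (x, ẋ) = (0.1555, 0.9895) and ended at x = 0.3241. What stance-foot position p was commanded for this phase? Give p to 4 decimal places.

p = 0.4013

ωT = 4.2388·0.416 = 1.763341; cosh(ωT) = 3.001680, sinh(ωT) = 2.830209
x(T) = p + (x₀−p)·cosh(ωT) + (ẋ₀/ω)·sinh(ωT) ⇒ p·(1 − cosh) = x(T) − x₀·cosh − (ẋ₀/ω)·sinh
numerator   = 0.3241 − (0.1555)·3.001680 − (0.9895/4.2388)·2.830209 = -0.803341
denominator = 1 − 3.001680 = -2.001680
p = -0.803341 / -2.001680 = 0.4013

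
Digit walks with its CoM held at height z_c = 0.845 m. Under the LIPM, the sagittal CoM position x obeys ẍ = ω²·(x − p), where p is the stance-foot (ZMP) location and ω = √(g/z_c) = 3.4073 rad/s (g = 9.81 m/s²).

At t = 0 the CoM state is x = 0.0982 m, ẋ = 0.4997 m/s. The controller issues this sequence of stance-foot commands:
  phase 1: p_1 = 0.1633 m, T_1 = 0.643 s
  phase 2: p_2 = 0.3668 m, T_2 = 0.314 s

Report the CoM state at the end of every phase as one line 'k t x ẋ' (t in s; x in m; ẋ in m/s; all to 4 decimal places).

phase 1: p=0.1633, T=0.643, ωT=2.190894, cosh=4.527510, sinh=4.415694; start (x,ẋ)=(0.098200, 0.499700) → end (x,ẋ)=(0.516146, 1.282929)
phase 2: p=0.3668, T=0.314, ωT=1.069892, cosh=1.629055, sinh=1.286010; start (x,ẋ)=(0.516146, 1.282929) → end (x,ẋ)=(1.094306, 2.744368)

1 0.6430 0.5161 1.2829
2 0.9570 1.0943 2.7444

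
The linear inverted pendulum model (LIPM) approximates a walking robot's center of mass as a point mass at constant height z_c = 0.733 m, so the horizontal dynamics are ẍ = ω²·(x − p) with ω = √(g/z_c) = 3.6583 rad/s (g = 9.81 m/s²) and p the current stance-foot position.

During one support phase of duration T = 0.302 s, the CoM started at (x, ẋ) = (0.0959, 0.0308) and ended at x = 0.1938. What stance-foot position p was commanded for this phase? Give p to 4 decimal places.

p = -0.0324

ωT = 3.6583·0.302 = 1.104807; cosh(ωT) = 1.674958, sinh(ωT) = 1.343683
x(T) = p + (x₀−p)·cosh(ωT) + (ẋ₀/ω)·sinh(ωT) ⇒ p·(1 − cosh) = x(T) − x₀·cosh − (ẋ₀/ω)·sinh
numerator   = 0.1938 − (0.0959)·1.674958 − (0.0308/3.6583)·1.343683 = 0.021859
denominator = 1 − 1.674958 = -0.674958
p = 0.021859 / -0.674958 = -0.0324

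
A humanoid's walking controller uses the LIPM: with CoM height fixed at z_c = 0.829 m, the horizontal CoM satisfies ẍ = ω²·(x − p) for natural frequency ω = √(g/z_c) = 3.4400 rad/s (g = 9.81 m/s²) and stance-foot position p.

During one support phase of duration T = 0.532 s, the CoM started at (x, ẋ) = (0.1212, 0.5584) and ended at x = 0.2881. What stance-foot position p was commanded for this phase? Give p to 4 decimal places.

ωT = 3.4400·0.532 = 1.830080; cosh(ωT) = 3.197393, sinh(ωT) = 3.036992
x(T) = p + (x₀−p)·cosh(ωT) + (ẋ₀/ω)·sinh(ωT) ⇒ p·(1 − cosh) = x(T) − x₀·cosh − (ẋ₀/ω)·sinh
numerator   = 0.2881 − (0.1212)·3.197393 − (0.5584/3.4400)·3.036992 = -0.592406
denominator = 1 − 3.197393 = -2.197393
p = -0.592406 / -2.197393 = 0.2696

p = 0.2696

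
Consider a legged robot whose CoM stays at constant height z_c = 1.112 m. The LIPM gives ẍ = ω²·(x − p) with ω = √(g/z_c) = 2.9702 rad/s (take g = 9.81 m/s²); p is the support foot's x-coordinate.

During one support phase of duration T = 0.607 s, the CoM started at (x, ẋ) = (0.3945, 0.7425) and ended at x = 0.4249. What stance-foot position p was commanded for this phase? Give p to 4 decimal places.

p = 0.7288

ωT = 2.9702·0.607 = 1.802911; cosh(ωT) = 3.116052, sinh(ωT) = 2.951234
x(T) = p + (x₀−p)·cosh(ωT) + (ẋ₀/ω)·sinh(ωT) ⇒ p·(1 − cosh) = x(T) − x₀·cosh − (ẋ₀/ω)·sinh
numerator   = 0.4249 − (0.3945)·3.116052 − (0.7425/2.9702)·2.951234 = -1.542141
denominator = 1 − 3.116052 = -2.116052
p = -1.542141 / -2.116052 = 0.7288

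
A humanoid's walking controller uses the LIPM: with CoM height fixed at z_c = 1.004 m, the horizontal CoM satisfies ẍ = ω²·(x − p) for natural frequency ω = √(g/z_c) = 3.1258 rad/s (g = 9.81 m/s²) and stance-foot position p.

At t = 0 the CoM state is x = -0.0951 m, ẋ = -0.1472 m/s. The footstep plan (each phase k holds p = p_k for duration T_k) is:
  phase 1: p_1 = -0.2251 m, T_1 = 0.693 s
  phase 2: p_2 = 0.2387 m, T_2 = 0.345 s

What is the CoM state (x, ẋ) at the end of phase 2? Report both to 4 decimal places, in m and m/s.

phase 1: p=-0.2251, T=0.693, ωT=2.166179, cosh=4.419750, sinh=4.305136; start (x,ẋ)=(-0.095100, -0.147200) → end (x,ẋ)=(0.146730, 1.098822)
phase 2: p=0.2387, T=0.345, ωT=1.078401, cosh=1.640057, sinh=1.299918; start (x,ẋ)=(0.146730, 1.098822) → end (x,ẋ)=(0.544829, 1.428432)

x = 0.5448, ẋ = 1.4284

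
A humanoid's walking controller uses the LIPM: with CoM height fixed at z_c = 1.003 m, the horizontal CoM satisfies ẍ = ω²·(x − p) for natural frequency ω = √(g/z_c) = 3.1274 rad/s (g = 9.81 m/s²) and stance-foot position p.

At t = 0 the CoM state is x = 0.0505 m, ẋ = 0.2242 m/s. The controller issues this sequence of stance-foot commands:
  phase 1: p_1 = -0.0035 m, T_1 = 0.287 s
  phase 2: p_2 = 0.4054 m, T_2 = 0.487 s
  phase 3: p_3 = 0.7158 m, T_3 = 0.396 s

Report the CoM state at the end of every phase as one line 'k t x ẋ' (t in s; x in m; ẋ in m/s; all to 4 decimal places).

phase 1: p=-0.0035, T=0.287, ωT=0.897564, cosh=1.430590, sinh=1.023028; start (x,ẋ)=(0.050500, 0.224200) → end (x,ẋ)=(0.147092, 0.493507)
phase 2: p=0.4054, T=0.487, ωT=1.523044, cosh=2.402105, sinh=2.184058; start (x,ẋ)=(0.147092, 0.493507) → end (x,ẋ)=(0.129563, -0.578900)
phase 3: p=0.7158, T=0.396, ωT=1.238450, cosh=1.870048, sinh=1.580215; start (x,ẋ)=(0.129563, -0.578900) → end (x,ẋ)=(-0.672998, -3.979733)

1 0.2870 0.1471 0.4935
2 0.7740 0.1296 -0.5789
3 1.1700 -0.6730 -3.9797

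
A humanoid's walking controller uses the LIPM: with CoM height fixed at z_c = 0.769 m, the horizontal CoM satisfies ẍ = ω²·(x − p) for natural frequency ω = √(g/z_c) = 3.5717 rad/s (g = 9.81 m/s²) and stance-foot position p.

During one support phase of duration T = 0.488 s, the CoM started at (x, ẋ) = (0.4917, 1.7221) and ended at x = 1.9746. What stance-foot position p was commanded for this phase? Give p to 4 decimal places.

ωT = 3.5717·0.488 = 1.742990; cosh(ωT) = 2.944699, sinh(ωT) = 2.769703
x(T) = p + (x₀−p)·cosh(ωT) + (ẋ₀/ω)·sinh(ωT) ⇒ p·(1 − cosh) = x(T) − x₀·cosh − (ẋ₀/ω)·sinh
numerator   = 1.9746 − (0.4917)·2.944699 − (1.7221/3.5717)·2.769703 = -0.808724
denominator = 1 − 2.944699 = -1.944699
p = -0.808724 / -1.944699 = 0.4159

p = 0.4159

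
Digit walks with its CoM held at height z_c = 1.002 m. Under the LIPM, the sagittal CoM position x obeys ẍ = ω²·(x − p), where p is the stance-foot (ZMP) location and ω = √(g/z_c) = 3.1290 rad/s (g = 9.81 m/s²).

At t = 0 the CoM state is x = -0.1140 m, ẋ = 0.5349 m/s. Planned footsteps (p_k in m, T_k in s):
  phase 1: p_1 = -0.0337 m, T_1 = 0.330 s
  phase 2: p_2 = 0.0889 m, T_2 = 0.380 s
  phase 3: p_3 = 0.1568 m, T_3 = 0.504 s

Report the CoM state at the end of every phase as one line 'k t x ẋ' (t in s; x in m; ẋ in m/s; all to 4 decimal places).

1 0.3300 0.0489 0.5382
2 0.7100 0.2733 0.7790
3 1.2140 1.0276 2.8105

phase 1: p=-0.0337, T=0.330, ωT=1.032570, cosh=1.582182, sinh=1.226092; start (x,ẋ)=(-0.114000, 0.534900) → end (x,ẋ)=(0.048850, 0.538243)
phase 2: p=0.0889, T=0.380, ωT=1.189020, cosh=1.794190, sinh=1.489671; start (x,ẋ)=(0.048850, 0.538243) → end (x,ẋ)=(0.273293, 0.779031)
phase 3: p=0.1568, T=0.504, ωT=1.577016, cosh=2.523540, sinh=2.316950; start (x,ẋ)=(0.273293, 0.779031) → end (x,ẋ)=(1.027627, 2.810456)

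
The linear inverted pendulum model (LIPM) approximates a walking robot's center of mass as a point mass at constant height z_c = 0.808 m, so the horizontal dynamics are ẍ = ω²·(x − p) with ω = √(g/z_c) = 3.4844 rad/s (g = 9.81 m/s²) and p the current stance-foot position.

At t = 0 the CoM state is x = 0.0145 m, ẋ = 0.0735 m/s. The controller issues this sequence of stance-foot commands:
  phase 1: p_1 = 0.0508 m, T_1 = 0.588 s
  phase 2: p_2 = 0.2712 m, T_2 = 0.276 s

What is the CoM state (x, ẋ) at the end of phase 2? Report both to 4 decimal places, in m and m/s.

phase 1: p=0.0508, T=0.588, ωT=2.048827, cosh=3.943841, sinh=3.814955; start (x,ẋ)=(0.014500, 0.073500) → end (x,ẋ)=(-0.011889, -0.192657)
phase 2: p=0.2712, T=0.276, ωT=0.961694, cosh=1.499185, sinh=1.116940; start (x,ẋ)=(-0.011889, -0.192657) → end (x,ẋ)=(-0.214960, -1.390573)

x = -0.2150, ẋ = -1.3906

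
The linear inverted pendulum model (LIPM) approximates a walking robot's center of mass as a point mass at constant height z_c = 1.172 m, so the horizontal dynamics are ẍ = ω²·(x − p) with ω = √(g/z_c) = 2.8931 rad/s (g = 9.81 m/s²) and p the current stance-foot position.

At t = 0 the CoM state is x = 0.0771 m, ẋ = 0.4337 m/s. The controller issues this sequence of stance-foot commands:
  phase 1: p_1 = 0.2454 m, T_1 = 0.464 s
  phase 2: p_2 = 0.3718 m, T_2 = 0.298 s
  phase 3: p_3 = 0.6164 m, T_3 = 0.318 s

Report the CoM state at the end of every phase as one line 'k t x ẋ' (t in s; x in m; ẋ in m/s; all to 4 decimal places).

phase 1: p=0.2454, T=0.464, ωT=1.342398, cosh=2.044716, sinh=1.783498; start (x,ẋ)=(0.077100, 0.433700) → end (x,ẋ)=(0.168636, 0.018393)
phase 2: p=0.3718, T=0.298, ωT=0.862144, cosh=1.395244, sinh=0.972988; start (x,ẋ)=(0.168636, 0.018393) → end (x,ẋ)=(0.094522, -0.546236)
phase 3: p=0.6164, T=0.318, ωT=0.920006, cosh=1.453911, sinh=1.055394; start (x,ẋ)=(0.094522, -0.546236) → end (x,ẋ)=(-0.341630, -2.387661)

1 0.4640 0.1686 0.0184
2 0.7620 0.0945 -0.5462
3 1.0800 -0.3416 -2.3877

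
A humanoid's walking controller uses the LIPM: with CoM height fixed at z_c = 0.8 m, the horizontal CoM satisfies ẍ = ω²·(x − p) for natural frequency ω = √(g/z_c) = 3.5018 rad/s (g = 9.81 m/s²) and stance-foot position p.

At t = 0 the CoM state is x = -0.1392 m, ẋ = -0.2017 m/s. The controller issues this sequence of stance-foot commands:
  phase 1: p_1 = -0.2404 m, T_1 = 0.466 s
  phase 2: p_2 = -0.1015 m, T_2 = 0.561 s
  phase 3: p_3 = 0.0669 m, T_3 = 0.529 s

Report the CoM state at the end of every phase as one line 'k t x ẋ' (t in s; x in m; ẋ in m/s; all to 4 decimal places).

phase 1: p=-0.2404, T=0.466, ωT=1.631839, cosh=2.654419, sinh=2.458849; start (x,ẋ)=(-0.139200, -0.201700) → end (x,ẋ)=(-0.113400, 0.335976)
phase 2: p=-0.1015, T=0.561, ωT=1.964510, cosh=3.635820, sinh=3.495596; start (x,ẋ)=(-0.113400, 0.335976) → end (x,ẋ)=(0.190615, 1.075883)
phase 3: p=0.0669, T=0.529, ωT=1.852452, cosh=3.266143, sinh=3.109291; start (x,ẋ)=(0.190615, 1.075883) → end (x,ẋ)=(1.426260, 4.861008)

1 0.4660 -0.1134 0.3360
2 1.0270 0.1906 1.0759
3 1.5560 1.4263 4.8610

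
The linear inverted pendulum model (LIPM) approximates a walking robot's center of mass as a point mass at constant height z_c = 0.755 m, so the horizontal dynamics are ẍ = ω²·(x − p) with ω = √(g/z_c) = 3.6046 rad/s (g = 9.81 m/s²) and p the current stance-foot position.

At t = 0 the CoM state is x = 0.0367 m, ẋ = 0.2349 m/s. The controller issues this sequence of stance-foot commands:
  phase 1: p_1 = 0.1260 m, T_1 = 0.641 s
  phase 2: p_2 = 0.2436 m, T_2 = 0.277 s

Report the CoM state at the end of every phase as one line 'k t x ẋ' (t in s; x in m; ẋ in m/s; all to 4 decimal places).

1 0.6410 -0.0033 -0.4108
2 0.9180 -0.2706 -1.6770

phase 1: p=0.1260, T=0.641, ωT=2.310549, cosh=5.089580, sinh=4.990373; start (x,ẋ)=(0.036700, 0.234900) → end (x,ẋ)=(-0.003293, -0.410813)
phase 2: p=0.2436, T=0.277, ωT=0.998474, cosh=1.541289, sinh=1.172848; start (x,ẋ)=(-0.003293, -0.410813) → end (x,ẋ)=(-0.270602, -1.676959)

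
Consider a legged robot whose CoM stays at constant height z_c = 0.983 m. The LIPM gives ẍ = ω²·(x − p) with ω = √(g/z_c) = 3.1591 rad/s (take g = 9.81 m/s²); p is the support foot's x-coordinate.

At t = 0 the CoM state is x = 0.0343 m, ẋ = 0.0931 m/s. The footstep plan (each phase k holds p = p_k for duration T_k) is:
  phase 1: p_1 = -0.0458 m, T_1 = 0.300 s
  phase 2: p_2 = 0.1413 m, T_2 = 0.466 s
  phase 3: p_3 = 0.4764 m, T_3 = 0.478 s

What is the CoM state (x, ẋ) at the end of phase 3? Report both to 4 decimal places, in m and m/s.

x = 0.6195, ẋ = 0.7129

phase 1: p=-0.0458, T=0.300, ωT=0.947730, cosh=1.483733, sinh=1.096113; start (x,ẋ)=(0.034300, 0.093100) → end (x,ẋ)=(0.105350, 0.415500)
phase 2: p=0.1413, T=0.466, ωT=1.472141, cosh=2.293994, sinh=2.064561; start (x,ẋ)=(0.105350, 0.415500) → end (x,ẋ)=(0.330372, 0.718684)
phase 3: p=0.4764, T=0.478, ωT=1.510050, cosh=2.373928, sinh=2.153029; start (x,ẋ)=(0.330372, 0.718684) → end (x,ẋ)=(0.619546, 0.712875)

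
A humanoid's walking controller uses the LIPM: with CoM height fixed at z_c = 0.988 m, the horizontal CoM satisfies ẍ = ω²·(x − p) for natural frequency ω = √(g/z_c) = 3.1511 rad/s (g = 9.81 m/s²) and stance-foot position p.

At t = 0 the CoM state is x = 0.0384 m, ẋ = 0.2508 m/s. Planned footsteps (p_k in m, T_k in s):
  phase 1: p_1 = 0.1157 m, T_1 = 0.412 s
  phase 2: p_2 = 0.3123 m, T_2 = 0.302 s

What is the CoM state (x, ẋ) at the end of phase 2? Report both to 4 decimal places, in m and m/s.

phase 1: p=0.1157, T=0.412, ωT=1.298253, cosh=1.967951, sinh=1.694942; start (x,ẋ)=(0.038400, 0.250800) → end (x,ẋ)=(0.098480, 0.080708)
phase 2: p=0.3123, T=0.302, ωT=0.951632, cosh=1.488022, sinh=1.101912; start (x,ẋ)=(0.098480, 0.080708) → end (x,ẋ)=(0.022354, -0.622338)

x = 0.0224, ẋ = -0.6223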